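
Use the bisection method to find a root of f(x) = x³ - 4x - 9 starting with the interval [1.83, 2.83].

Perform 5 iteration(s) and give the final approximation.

f(x) = x³ - 4x - 9
Initial interval: [1.83, 2.83]

Iteration 1:
  c_1 = (1.830000 + 2.830000)/2 = 2.330000
  f(c_1) = f(2.330000) = -5.670663
  f(a) × f(c) ≥ 0, new interval: [2.330000, 2.830000]
Iteration 2:
  c_2 = (2.330000 + 2.830000)/2 = 2.580000
  f(c_2) = f(2.580000) = -2.146488
  f(a) × f(c) ≥ 0, new interval: [2.580000, 2.830000]
Iteration 3:
  c_3 = (2.580000 + 2.830000)/2 = 2.705000
  f(c_3) = f(2.705000) = -0.027447
  f(a) × f(c) ≥ 0, new interval: [2.705000, 2.830000]
Iteration 4:
  c_4 = (2.705000 + 2.830000)/2 = 2.767500
  f(c_4) = f(2.767500) = 1.126438
  f(a) × f(c) < 0, new interval: [2.705000, 2.767500]
Iteration 5:
  c_5 = (2.705000 + 2.767500)/2 = 2.736250
  f(c_5) = f(2.736250) = 0.541479
  f(a) × f(c) < 0, new interval: [2.705000, 2.736250]

After 5 iteration(s), the approximation is c_5 = 2.736250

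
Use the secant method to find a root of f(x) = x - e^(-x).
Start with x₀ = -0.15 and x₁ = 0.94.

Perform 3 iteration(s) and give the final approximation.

f(x) = x - e^(-x)
x₀ = -0.15, x₁ = 0.94

Secant formula: x_{n+1} = x_n - f(x_n)(x_n - x_{n-1})/(f(x_n) - f(x_{n-1}))

Iteration 1:
  f(-0.150000) = -1.311834
  f(0.940000) = 0.549372
  x_2 = 0.940000 - 0.549372×(0.940000 - (-0.150000))/(0.549372 - (-1.311834))
       = 0.618265
Iteration 2:
  f(0.940000) = 0.549372
  f(0.618265) = 0.079386
  x_3 = 0.618265 - 0.079386×(0.618265 - 0.940000)/(0.079386 - 0.549372)
       = 0.563920
Iteration 3:
  f(0.618265) = 0.079386
  f(0.563920) = -0.005054
  x_4 = 0.563920 - (-0.005054)×(0.563920 - 0.618265)/(-0.005054 - 0.079386)
       = 0.567173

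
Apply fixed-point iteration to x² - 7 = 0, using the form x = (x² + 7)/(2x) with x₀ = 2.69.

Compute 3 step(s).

Equation: x² - 7 = 0
Fixed-point form: x = (x² + 7)/(2x)
x₀ = 2.69

x_1 = g(2.690000) = 2.646115
x_2 = g(2.646115) = 2.645751
x_3 = g(2.645751) = 2.645751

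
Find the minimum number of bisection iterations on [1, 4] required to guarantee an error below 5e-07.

We need (b-a)/2^n ≤ 5e-07
(4 - 1)/2^n ≤ 5e-07
3/2^n ≤ 5e-07
2^n ≥ 6000000
n ≥ log₂(6000000) = 22.52
n ≥ 23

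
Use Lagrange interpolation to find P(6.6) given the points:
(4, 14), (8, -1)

Lagrange interpolation formula:
P(x) = Σ yᵢ × Lᵢ(x)
where Lᵢ(x) = Π_{j≠i} (x - xⱼ)/(xᵢ - xⱼ)

L_0(6.6) = (6.6 - 8)/(4 - 8) = 0.350000
L_1(6.6) = (6.6 - 4)/(8 - 4) = 0.650000

P(6.6) = 14×L_0(6.6) + (-1)×L_1(6.6)
P(6.6) = 4.250000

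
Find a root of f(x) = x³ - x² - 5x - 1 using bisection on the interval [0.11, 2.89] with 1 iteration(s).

f(x) = x³ - x² - 5x - 1
Initial interval: [0.11, 2.89]

Iteration 1:
  c_1 = (0.110000 + 2.890000)/2 = 1.500000
  f(c_1) = f(1.500000) = -7.375000
  f(a) × f(c) ≥ 0, new interval: [1.500000, 2.890000]

After 1 iteration(s), the approximation is c_1 = 1.500000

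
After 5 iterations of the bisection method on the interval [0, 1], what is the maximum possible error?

Bisection error bound: |error| ≤ (b-a)/2^n
|error| ≤ (1 - 0)/2^5 = 1/2^5
|error| ≤ 0.0312500000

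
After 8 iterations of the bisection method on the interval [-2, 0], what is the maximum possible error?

Bisection error bound: |error| ≤ (b-a)/2^n
|error| ≤ (0 - (-2))/2^8 = 2/2^8
|error| ≤ 0.0078125000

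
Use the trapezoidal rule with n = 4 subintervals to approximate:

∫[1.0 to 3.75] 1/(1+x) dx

f(x) = 1/(1+x)
a = 1.0, b = 3.75, n = 4
h = (b - a)/n = 0.687500

Trapezoidal rule: (h/2)[f(x₀) + 2f(x₁) + 2f(x₂) + ... + f(xₙ)]

x_0 = 1.0000, f(x_0) = 0.500000, coefficient = 1
x_1 = 1.6875, f(x_1) = 0.372093, coefficient = 2
x_2 = 2.3750, f(x_2) = 0.296296, coefficient = 2
x_3 = 3.0625, f(x_3) = 0.246154, coefficient = 2
x_4 = 3.7500, f(x_4) = 0.210526, coefficient = 1

I ≈ (0.687500/2) × 2.539613 = 0.872992
Exact value: 0.864997
Error: 0.007994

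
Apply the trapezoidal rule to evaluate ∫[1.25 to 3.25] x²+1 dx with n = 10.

f(x) = x²+1
a = 1.25, b = 3.25, n = 10
h = (b - a)/n = 0.200000

Trapezoidal rule: (h/2)[f(x₀) + 2f(x₁) + 2f(x₂) + ... + f(xₙ)]

x_0 = 1.2500, f(x_0) = 2.562500, coefficient = 1
x_1 = 1.4500, f(x_1) = 3.102500, coefficient = 2
x_2 = 1.6500, f(x_2) = 3.722500, coefficient = 2
x_3 = 1.8500, f(x_3) = 4.422500, coefficient = 2
x_4 = 2.0500, f(x_4) = 5.202500, coefficient = 2
x_5 = 2.2500, f(x_5) = 6.062500, coefficient = 2
x_6 = 2.4500, f(x_6) = 7.002500, coefficient = 2
x_7 = 2.6500, f(x_7) = 8.022500, coefficient = 2
x_8 = 2.8500, f(x_8) = 9.122500, coefficient = 2
x_9 = 3.0500, f(x_9) = 10.302500, coefficient = 2
x_10 = 3.2500, f(x_10) = 11.562500, coefficient = 1

I ≈ (0.200000/2) × 128.050000 = 12.805000
Exact value: 12.791667
Error: 0.013333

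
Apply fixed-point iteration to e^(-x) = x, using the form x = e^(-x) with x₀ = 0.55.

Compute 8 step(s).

Equation: e^(-x) = x
Fixed-point form: x = e^(-x)
x₀ = 0.55

x_1 = g(0.550000) = 0.576950
x_2 = g(0.576950) = 0.561609
x_3 = g(0.561609) = 0.570291
x_4 = g(0.570291) = 0.565361
x_5 = g(0.565361) = 0.568155
x_6 = g(0.568155) = 0.566570
x_7 = g(0.566570) = 0.567469
x_8 = g(0.567469) = 0.566959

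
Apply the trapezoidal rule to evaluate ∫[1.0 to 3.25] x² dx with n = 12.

f(x) = x²
a = 1.0, b = 3.25, n = 12
h = (b - a)/n = 0.187500

Trapezoidal rule: (h/2)[f(x₀) + 2f(x₁) + 2f(x₂) + ... + f(xₙ)]

x_0 = 1.0000, f(x_0) = 1.000000, coefficient = 1
x_1 = 1.1875, f(x_1) = 1.410156, coefficient = 2
x_2 = 1.3750, f(x_2) = 1.890625, coefficient = 2
x_3 = 1.5625, f(x_3) = 2.441406, coefficient = 2
x_4 = 1.7500, f(x_4) = 3.062500, coefficient = 2
x_5 = 1.9375, f(x_5) = 3.753906, coefficient = 2
x_6 = 2.1250, f(x_6) = 4.515625, coefficient = 2
x_7 = 2.3125, f(x_7) = 5.347656, coefficient = 2
x_8 = 2.5000, f(x_8) = 6.250000, coefficient = 2
x_9 = 2.6875, f(x_9) = 7.222656, coefficient = 2
x_10 = 2.8750, f(x_10) = 8.265625, coefficient = 2
x_11 = 3.0625, f(x_11) = 9.378906, coefficient = 2
x_12 = 3.2500, f(x_12) = 10.562500, coefficient = 1

I ≈ (0.187500/2) × 118.640625 = 11.122559
Exact value: 11.109375
Error: 0.013184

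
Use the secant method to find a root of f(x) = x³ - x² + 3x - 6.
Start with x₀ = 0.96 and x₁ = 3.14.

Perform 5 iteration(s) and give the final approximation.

f(x) = x³ - x² + 3x - 6
x₀ = 0.96, x₁ = 3.14

Secant formula: x_{n+1} = x_n - f(x_n)(x_n - x_{n-1})/(f(x_n) - f(x_{n-1}))

Iteration 1:
  f(0.960000) = -3.156864
  f(3.140000) = 24.519544
  x_2 = 3.140000 - 24.519544×(3.140000 - 0.960000)/(24.519544 - (-3.156864))
       = 1.208658
Iteration 2:
  f(3.140000) = 24.519544
  f(1.208658) = -2.069207
  x_3 = 1.208658 - (-2.069207)×(1.208658 - 3.140000)/(-2.069207 - 24.519544)
       = 1.358960
Iteration 3:
  f(1.208658) = -2.069207
  f(1.358960) = -1.260201
  x_4 = 1.358960 - (-1.260201)×(1.358960 - 1.208658)/(-1.260201 - (-2.069207))
       = 1.593088
Iteration 4:
  f(1.358960) = -1.260201
  f(1.593088) = 0.284482
  x_5 = 1.593088 - 0.284482×(1.593088 - 1.358960)/(0.284482 - (-1.260201))
       = 1.549969
Iteration 5:
  f(1.593088) = 0.284482
  f(1.549969) = -0.028843
  x_6 = 1.549969 - (-0.028843)×(1.549969 - 1.593088)/(-0.028843 - 0.284482)
       = 1.553939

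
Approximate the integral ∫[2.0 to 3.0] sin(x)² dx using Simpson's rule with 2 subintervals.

f(x) = sin(x)²
a = 2.0, b = 3.0, n = 2
h = (b - a)/n = 0.500000

Simpson's rule: (h/3)[f(x₀) + 4f(x₁) + 2f(x₂) + ... + f(xₙ)]

x_0 = 2.0000, f(x_0) = 0.826822, coefficient = 1
x_1 = 2.5000, f(x_1) = 0.358169, coefficient = 4
x_2 = 3.0000, f(x_2) = 0.019915, coefficient = 1

I ≈ (0.500000/3) × 2.279412 = 0.379902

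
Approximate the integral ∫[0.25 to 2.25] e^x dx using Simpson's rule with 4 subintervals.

f(x) = e^x
a = 0.25, b = 2.25, n = 4
h = (b - a)/n = 0.500000

Simpson's rule: (h/3)[f(x₀) + 4f(x₁) + 2f(x₂) + ... + f(xₙ)]

x_0 = 0.2500, f(x_0) = 1.284025, coefficient = 1
x_1 = 0.7500, f(x_1) = 2.117000, coefficient = 4
x_2 = 1.2500, f(x_2) = 3.490343, coefficient = 2
x_3 = 1.7500, f(x_3) = 5.754603, coefficient = 4
x_4 = 2.2500, f(x_4) = 9.487736, coefficient = 1

I ≈ (0.500000/3) × 49.238858 = 8.206476
Exact value: 8.203710
Error: 0.002766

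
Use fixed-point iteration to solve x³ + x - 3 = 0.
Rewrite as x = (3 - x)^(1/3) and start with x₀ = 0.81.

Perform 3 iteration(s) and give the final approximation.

Equation: x³ + x - 3 = 0
Fixed-point form: x = (3 - x)^(1/3)
x₀ = 0.81

x_1 = g(0.810000) = 1.298618
x_2 = g(1.298618) = 1.193807
x_3 = g(1.193807) = 1.217834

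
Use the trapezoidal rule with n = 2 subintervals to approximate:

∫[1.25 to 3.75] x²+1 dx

f(x) = x²+1
a = 1.25, b = 3.75, n = 2
h = (b - a)/n = 1.250000

Trapezoidal rule: (h/2)[f(x₀) + 2f(x₁) + 2f(x₂) + ... + f(xₙ)]

x_0 = 1.2500, f(x_0) = 2.562500, coefficient = 1
x_1 = 2.5000, f(x_1) = 7.250000, coefficient = 2
x_2 = 3.7500, f(x_2) = 15.062500, coefficient = 1

I ≈ (1.250000/2) × 32.125000 = 20.078125
Exact value: 19.427083
Error: 0.651042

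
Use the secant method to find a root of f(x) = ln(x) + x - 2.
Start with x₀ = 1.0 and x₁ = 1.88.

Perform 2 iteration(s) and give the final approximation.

f(x) = ln(x) + x - 2
x₀ = 1.0, x₁ = 1.88

Secant formula: x_{n+1} = x_n - f(x_n)(x_n - x_{n-1})/(f(x_n) - f(x_{n-1}))

Iteration 1:
  f(1.000000) = -1.000000
  f(1.880000) = 0.511272
  x_2 = 1.880000 - 0.511272×(1.880000 - 1.000000)/(0.511272 - (-1.000000))
       = 1.582291
Iteration 2:
  f(1.880000) = 0.511272
  f(1.582291) = 0.041165
  x_3 = 1.582291 - 0.041165×(1.582291 - 1.880000)/(0.041165 - 0.511272)
       = 1.556222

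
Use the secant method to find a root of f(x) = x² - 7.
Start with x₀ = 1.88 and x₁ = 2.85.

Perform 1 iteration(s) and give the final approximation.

f(x) = x² - 7
x₀ = 1.88, x₁ = 2.85

Secant formula: x_{n+1} = x_n - f(x_n)(x_n - x_{n-1})/(f(x_n) - f(x_{n-1}))

Iteration 1:
  f(1.880000) = -3.465600
  f(2.850000) = 1.122500
  x_2 = 2.850000 - 1.122500×(2.850000 - 1.880000)/(1.122500 - (-3.465600))
       = 2.612685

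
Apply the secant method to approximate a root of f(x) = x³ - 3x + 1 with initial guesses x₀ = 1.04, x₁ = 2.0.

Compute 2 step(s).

f(x) = x³ - 3x + 1
x₀ = 1.04, x₁ = 2.0

Secant formula: x_{n+1} = x_n - f(x_n)(x_n - x_{n-1})/(f(x_n) - f(x_{n-1}))

Iteration 1:
  f(1.040000) = -0.995136
  f(2.000000) = 3.000000
  x_2 = 2.000000 - 3.000000×(2.000000 - 1.040000)/(3.000000 - (-0.995136))
       = 1.279123
Iteration 2:
  f(2.000000) = 3.000000
  f(1.279123) = -0.744524
  x_3 = 1.279123 - (-0.744524)×(1.279123 - 2.000000)/(-0.744524 - 3.000000)
       = 1.422455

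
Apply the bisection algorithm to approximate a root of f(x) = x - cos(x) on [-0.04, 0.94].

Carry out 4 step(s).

f(x) = x - cos(x)
Initial interval: [-0.04, 0.94]

Iteration 1:
  c_1 = (-0.040000 + 0.940000)/2 = 0.450000
  f(c_1) = f(0.450000) = -0.450447
  f(a) × f(c) ≥ 0, new interval: [0.450000, 0.940000]
Iteration 2:
  c_2 = (0.450000 + 0.940000)/2 = 0.695000
  f(c_2) = f(0.695000) = -0.073054
  f(a) × f(c) ≥ 0, new interval: [0.695000, 0.940000]
Iteration 3:
  c_3 = (0.695000 + 0.940000)/2 = 0.817500
  f(c_3) = f(0.817500) = 0.133453
  f(a) × f(c) < 0, new interval: [0.695000, 0.817500]
Iteration 4:
  c_4 = (0.695000 + 0.817500)/2 = 0.756250
  f(c_4) = f(0.756250) = 0.028836
  f(a) × f(c) < 0, new interval: [0.695000, 0.756250]

After 4 iteration(s), the approximation is c_4 = 0.756250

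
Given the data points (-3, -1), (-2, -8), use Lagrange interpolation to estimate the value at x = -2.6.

Lagrange interpolation formula:
P(x) = Σ yᵢ × Lᵢ(x)
where Lᵢ(x) = Π_{j≠i} (x - xⱼ)/(xᵢ - xⱼ)

L_0(-2.6) = (-2.6 - (-2))/(-3 - (-2)) = 0.600000
L_1(-2.6) = (-2.6 - (-3))/(-2 - (-3)) = 0.400000

P(-2.6) = (-1)×L_0(-2.6) + (-8)×L_1(-2.6)
P(-2.6) = -3.800000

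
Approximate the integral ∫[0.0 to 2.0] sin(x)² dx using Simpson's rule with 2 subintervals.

f(x) = sin(x)²
a = 0.0, b = 2.0, n = 2
h = (b - a)/n = 1.000000

Simpson's rule: (h/3)[f(x₀) + 4f(x₁) + 2f(x₂) + ... + f(xₙ)]

x_0 = 0.0000, f(x_0) = 0.000000, coefficient = 1
x_1 = 1.0000, f(x_1) = 0.708073, coefficient = 4
x_2 = 2.0000, f(x_2) = 0.826822, coefficient = 1

I ≈ (1.000000/3) × 3.659115 = 1.219705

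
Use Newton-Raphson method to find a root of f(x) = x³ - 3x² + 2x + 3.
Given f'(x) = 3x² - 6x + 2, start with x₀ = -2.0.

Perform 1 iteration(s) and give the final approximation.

f(x) = x³ - 3x² + 2x + 3
f'(x) = 3x² - 6x + 2
x₀ = -2.0

Newton-Raphson formula: x_{n+1} = x_n - f(x_n)/f'(x_n)

Iteration 1:
  f(-2.000000) = -21.000000
  f'(-2.000000) = 26.000000
  x_1 = -2.000000 - (-21.000000)/26.000000 = -1.192308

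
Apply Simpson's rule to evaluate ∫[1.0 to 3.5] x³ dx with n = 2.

f(x) = x³
a = 1.0, b = 3.5, n = 2
h = (b - a)/n = 1.250000

Simpson's rule: (h/3)[f(x₀) + 4f(x₁) + 2f(x₂) + ... + f(xₙ)]

x_0 = 1.0000, f(x_0) = 1.000000, coefficient = 1
x_1 = 2.2500, f(x_1) = 11.390625, coefficient = 4
x_2 = 3.5000, f(x_2) = 42.875000, coefficient = 1

I ≈ (1.250000/3) × 89.437500 = 37.265625
Exact value: 37.265625
Error: 0.000000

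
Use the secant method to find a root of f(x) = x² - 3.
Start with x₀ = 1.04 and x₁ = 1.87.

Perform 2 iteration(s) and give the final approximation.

f(x) = x² - 3
x₀ = 1.04, x₁ = 1.87

Secant formula: x_{n+1} = x_n - f(x_n)(x_n - x_{n-1})/(f(x_n) - f(x_{n-1}))

Iteration 1:
  f(1.040000) = -1.918400
  f(1.870000) = 0.496900
  x_2 = 1.870000 - 0.496900×(1.870000 - 1.040000)/(0.496900 - (-1.918400))
       = 1.699244
Iteration 2:
  f(1.870000) = 0.496900
  f(1.699244) = -0.112570
  x_3 = 1.699244 - (-0.112570)×(1.699244 - 1.870000)/(-0.112570 - 0.496900)
       = 1.730783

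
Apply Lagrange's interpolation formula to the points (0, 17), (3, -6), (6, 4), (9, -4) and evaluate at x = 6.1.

Lagrange interpolation formula:
P(x) = Σ yᵢ × Lᵢ(x)
where Lᵢ(x) = Π_{j≠i} (x - xⱼ)/(xᵢ - xⱼ)

L_0(6.1) = (6.1 - 3)/(0 - 3) × (6.1 - 6)/(0 - 6) × (6.1 - 9)/(0 - 9) = 0.005549
L_1(6.1) = (6.1 - 0)/(3 - 0) × (6.1 - 6)/(3 - 6) × (6.1 - 9)/(3 - 9) = -0.032759
L_2(6.1) = (6.1 - 0)/(6 - 0) × (6.1 - 3)/(6 - 3) × (6.1 - 9)/(6 - 9) = 1.015537
L_3(6.1) = (6.1 - 0)/(9 - 0) × (6.1 - 3)/(9 - 3) × (6.1 - 6)/(9 - 6) = 0.011673

P(6.1) = 17×L_0(6.1) + (-6)×L_1(6.1) + 4×L_2(6.1) + (-4)×L_3(6.1)
P(6.1) = 4.306352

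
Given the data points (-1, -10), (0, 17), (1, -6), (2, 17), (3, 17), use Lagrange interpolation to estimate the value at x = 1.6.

Lagrange interpolation formula:
P(x) = Σ yᵢ × Lᵢ(x)
where Lᵢ(x) = Π_{j≠i} (x - xⱼ)/(xᵢ - xⱼ)

L_0(1.6) = (1.6 - 0)/(-1 - 0) × (1.6 - 1)/(-1 - 1) × (1.6 - 2)/(-1 - 2) × (1.6 - 3)/(-1 - 3) = 0.022400
L_1(1.6) = (1.6 - (-1))/(0 - (-1)) × (1.6 - 1)/(0 - 1) × (1.6 - 2)/(0 - 2) × (1.6 - 3)/(0 - 3) = -0.145600
L_2(1.6) = (1.6 - (-1))/(1 - (-1)) × (1.6 - 0)/(1 - 0) × (1.6 - 2)/(1 - 2) × (1.6 - 3)/(1 - 3) = 0.582400
L_3(1.6) = (1.6 - (-1))/(2 - (-1)) × (1.6 - 0)/(2 - 0) × (1.6 - 1)/(2 - 1) × (1.6 - 3)/(2 - 3) = 0.582400
L_4(1.6) = (1.6 - (-1))/(3 - (-1)) × (1.6 - 0)/(3 - 0) × (1.6 - 1)/(3 - 1) × (1.6 - 2)/(3 - 2) = -0.041600

P(1.6) = (-10)×L_0(1.6) + 17×L_1(1.6) + (-6)×L_2(1.6) + 17×L_3(1.6) + 17×L_4(1.6)
P(1.6) = 3.000000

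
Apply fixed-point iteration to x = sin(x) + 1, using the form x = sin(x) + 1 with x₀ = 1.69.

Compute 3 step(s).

Equation: x = sin(x) + 1
Fixed-point form: x = sin(x) + 1
x₀ = 1.69

x_1 = g(1.690000) = 1.992904
x_2 = g(1.992904) = 1.912228
x_3 = g(1.912228) = 1.942276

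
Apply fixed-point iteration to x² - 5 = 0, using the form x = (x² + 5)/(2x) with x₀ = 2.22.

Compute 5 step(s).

Equation: x² - 5 = 0
Fixed-point form: x = (x² + 5)/(2x)
x₀ = 2.22

x_1 = g(2.220000) = 2.236126
x_2 = g(2.236126) = 2.236068
x_3 = g(2.236068) = 2.236068
x_4 = g(2.236068) = 2.236068
x_5 = g(2.236068) = 2.236068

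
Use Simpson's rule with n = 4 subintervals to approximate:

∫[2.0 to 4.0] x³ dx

f(x) = x³
a = 2.0, b = 4.0, n = 4
h = (b - a)/n = 0.500000

Simpson's rule: (h/3)[f(x₀) + 4f(x₁) + 2f(x₂) + ... + f(xₙ)]

x_0 = 2.0000, f(x_0) = 8.000000, coefficient = 1
x_1 = 2.5000, f(x_1) = 15.625000, coefficient = 4
x_2 = 3.0000, f(x_2) = 27.000000, coefficient = 2
x_3 = 3.5000, f(x_3) = 42.875000, coefficient = 4
x_4 = 4.0000, f(x_4) = 64.000000, coefficient = 1

I ≈ (0.500000/3) × 360.000000 = 60.000000
Exact value: 60.000000
Error: 0.000000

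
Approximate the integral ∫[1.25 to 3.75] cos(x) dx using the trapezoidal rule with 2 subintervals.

f(x) = cos(x)
a = 1.25, b = 3.75, n = 2
h = (b - a)/n = 1.250000

Trapezoidal rule: (h/2)[f(x₀) + 2f(x₁) + 2f(x₂) + ... + f(xₙ)]

x_0 = 1.2500, f(x_0) = 0.315322, coefficient = 1
x_1 = 2.5000, f(x_1) = -0.801144, coefficient = 2
x_2 = 3.7500, f(x_2) = -0.820559, coefficient = 1

I ≈ (1.250000/2) × -2.107524 = -1.317203
Exact value: -1.520546
Error: 0.203343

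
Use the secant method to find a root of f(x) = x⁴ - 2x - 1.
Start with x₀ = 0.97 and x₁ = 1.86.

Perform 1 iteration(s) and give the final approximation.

f(x) = x⁴ - 2x - 1
x₀ = 0.97, x₁ = 1.86

Secant formula: x_{n+1} = x_n - f(x_n)(x_n - x_{n-1})/(f(x_n) - f(x_{n-1}))

Iteration 1:
  f(0.970000) = -2.054707
  f(1.860000) = 7.248832
  x_2 = 1.860000 - 7.248832×(1.860000 - 0.970000)/(7.248832 - (-2.054707))
       = 1.166558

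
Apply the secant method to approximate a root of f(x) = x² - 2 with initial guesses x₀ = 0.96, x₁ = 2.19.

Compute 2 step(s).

f(x) = x² - 2
x₀ = 0.96, x₁ = 2.19

Secant formula: x_{n+1} = x_n - f(x_n)(x_n - x_{n-1})/(f(x_n) - f(x_{n-1}))

Iteration 1:
  f(0.960000) = -1.078400
  f(2.190000) = 2.796100
  x_2 = 2.190000 - 2.796100×(2.190000 - 0.960000)/(2.796100 - (-1.078400))
       = 1.302349
Iteration 2:
  f(2.190000) = 2.796100
  f(1.302349) = -0.303887
  x_3 = 1.302349 - (-0.303887)×(1.302349 - 2.190000)/(-0.303887 - 2.796100)
       = 1.389364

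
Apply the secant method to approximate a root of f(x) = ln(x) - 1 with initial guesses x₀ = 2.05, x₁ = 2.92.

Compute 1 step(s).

f(x) = ln(x) - 1
x₀ = 2.05, x₁ = 2.92

Secant formula: x_{n+1} = x_n - f(x_n)(x_n - x_{n-1})/(f(x_n) - f(x_{n-1}))

Iteration 1:
  f(2.050000) = -0.282160
  f(2.920000) = 0.071584
  x_2 = 2.920000 - 0.071584×(2.920000 - 2.050000)/(0.071584 - (-0.282160))
       = 2.743947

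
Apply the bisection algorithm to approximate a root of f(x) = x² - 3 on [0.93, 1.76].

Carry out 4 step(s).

f(x) = x² - 3
Initial interval: [0.93, 1.76]

Iteration 1:
  c_1 = (0.930000 + 1.760000)/2 = 1.345000
  f(c_1) = f(1.345000) = -1.190975
  f(a) × f(c) ≥ 0, new interval: [1.345000, 1.760000]
Iteration 2:
  c_2 = (1.345000 + 1.760000)/2 = 1.552500
  f(c_2) = f(1.552500) = -0.589744
  f(a) × f(c) ≥ 0, new interval: [1.552500, 1.760000]
Iteration 3:
  c_3 = (1.552500 + 1.760000)/2 = 1.656250
  f(c_3) = f(1.656250) = -0.256836
  f(a) × f(c) ≥ 0, new interval: [1.656250, 1.760000]
Iteration 4:
  c_4 = (1.656250 + 1.760000)/2 = 1.708125
  f(c_4) = f(1.708125) = -0.082309
  f(a) × f(c) ≥ 0, new interval: [1.708125, 1.760000]

After 4 iteration(s), the approximation is c_4 = 1.708125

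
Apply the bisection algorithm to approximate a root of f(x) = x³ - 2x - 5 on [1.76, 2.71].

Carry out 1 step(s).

f(x) = x³ - 2x - 5
Initial interval: [1.76, 2.71]

Iteration 1:
  c_1 = (1.760000 + 2.710000)/2 = 2.235000
  f(c_1) = f(2.235000) = 1.694328
  f(a) × f(c) < 0, new interval: [1.760000, 2.235000]

After 1 iteration(s), the approximation is c_1 = 2.235000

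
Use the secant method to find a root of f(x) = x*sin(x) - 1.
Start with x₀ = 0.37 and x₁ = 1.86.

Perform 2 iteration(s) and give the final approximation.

f(x) = x*sin(x) - 1
x₀ = 0.37, x₁ = 1.86

Secant formula: x_{n+1} = x_n - f(x_n)(x_n - x_{n-1})/(f(x_n) - f(x_{n-1}))

Iteration 1:
  f(0.370000) = -0.866202
  f(1.860000) = 0.782757
  x_2 = 1.860000 - 0.782757×(1.860000 - 0.370000)/(0.782757 - (-0.866202))
       = 1.152701
Iteration 2:
  f(1.860000) = 0.782757
  f(1.152701) = 0.053412
  x_3 = 1.152701 - 0.053412×(1.152701 - 1.860000)/(0.053412 - 0.782757)
       = 1.100904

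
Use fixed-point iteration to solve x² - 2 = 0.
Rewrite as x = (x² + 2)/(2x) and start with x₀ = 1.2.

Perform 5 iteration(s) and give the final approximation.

Equation: x² - 2 = 0
Fixed-point form: x = (x² + 2)/(2x)
x₀ = 1.2

x_1 = g(1.200000) = 1.433333
x_2 = g(1.433333) = 1.414341
x_3 = g(1.414341) = 1.414214
x_4 = g(1.414214) = 1.414214
x_5 = g(1.414214) = 1.414214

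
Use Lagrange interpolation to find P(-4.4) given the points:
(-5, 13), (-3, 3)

Lagrange interpolation formula:
P(x) = Σ yᵢ × Lᵢ(x)
where Lᵢ(x) = Π_{j≠i} (x - xⱼ)/(xᵢ - xⱼ)

L_0(-4.4) = (-4.4 - (-3))/(-5 - (-3)) = 0.700000
L_1(-4.4) = (-4.4 - (-5))/(-3 - (-5)) = 0.300000

P(-4.4) = 13×L_0(-4.4) + 3×L_1(-4.4)
P(-4.4) = 10.000000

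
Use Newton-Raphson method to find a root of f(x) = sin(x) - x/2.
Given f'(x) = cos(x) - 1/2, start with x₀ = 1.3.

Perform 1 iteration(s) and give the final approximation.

f(x) = sin(x) - x/2
f'(x) = cos(x) - 1/2
x₀ = 1.3

Newton-Raphson formula: x_{n+1} = x_n - f(x_n)/f'(x_n)

Iteration 1:
  f(1.300000) = 0.313558
  f'(1.300000) = -0.232501
  x_1 = 1.300000 - 0.313558/(-0.232501) = 2.648631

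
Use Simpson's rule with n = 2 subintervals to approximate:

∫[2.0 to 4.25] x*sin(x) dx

f(x) = x*sin(x)
a = 2.0, b = 4.25, n = 2
h = (b - a)/n = 1.125000

Simpson's rule: (h/3)[f(x₀) + 4f(x₁) + 2f(x₂) + ... + f(xₙ)]

x_0 = 2.0000, f(x_0) = 1.818595, coefficient = 1
x_1 = 3.1250, f(x_1) = 0.051850, coefficient = 4
x_2 = 4.2500, f(x_2) = -3.803705, coefficient = 1

I ≈ (1.125000/3) × -1.777711 = -0.666642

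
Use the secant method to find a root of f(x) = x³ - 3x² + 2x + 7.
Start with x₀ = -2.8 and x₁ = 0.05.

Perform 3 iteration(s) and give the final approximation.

f(x) = x³ - 3x² + 2x + 7
x₀ = -2.8, x₁ = 0.05

Secant formula: x_{n+1} = x_n - f(x_n)(x_n - x_{n-1})/(f(x_n) - f(x_{n-1}))

Iteration 1:
  f(-2.800000) = -44.072000
  f(0.050000) = 7.092625
  x_2 = 0.050000 - 7.092625×(0.050000 - (-2.800000))/(7.092625 - (-44.072000))
       = -0.345077
Iteration 2:
  f(0.050000) = 7.092625
  f(-0.345077) = 5.911519
  x_3 = -0.345077 - 5.911519×(-0.345077 - 0.050000)/(5.911519 - 7.092625)
       = -2.322467
Iteration 3:
  f(-0.345077) = 5.911519
  f(-2.322467) = -26.353552
  x_4 = -2.322467 - (-26.353552)×(-2.322467 - (-0.345077))/(-26.353552 - 5.911519)
       = -0.707369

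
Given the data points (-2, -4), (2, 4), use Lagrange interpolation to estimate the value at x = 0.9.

Lagrange interpolation formula:
P(x) = Σ yᵢ × Lᵢ(x)
where Lᵢ(x) = Π_{j≠i} (x - xⱼ)/(xᵢ - xⱼ)

L_0(0.9) = (0.9 - 2)/(-2 - 2) = 0.275000
L_1(0.9) = (0.9 - (-2))/(2 - (-2)) = 0.725000

P(0.9) = (-4)×L_0(0.9) + 4×L_1(0.9)
P(0.9) = 1.800000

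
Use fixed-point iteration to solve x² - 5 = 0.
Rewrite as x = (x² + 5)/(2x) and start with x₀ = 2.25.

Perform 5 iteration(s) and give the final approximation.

Equation: x² - 5 = 0
Fixed-point form: x = (x² + 5)/(2x)
x₀ = 2.25

x_1 = g(2.250000) = 2.236111
x_2 = g(2.236111) = 2.236068
x_3 = g(2.236068) = 2.236068
x_4 = g(2.236068) = 2.236068
x_5 = g(2.236068) = 2.236068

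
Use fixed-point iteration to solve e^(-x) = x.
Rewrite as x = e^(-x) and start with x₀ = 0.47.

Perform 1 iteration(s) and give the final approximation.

Equation: e^(-x) = x
Fixed-point form: x = e^(-x)
x₀ = 0.47

x_1 = g(0.470000) = 0.625002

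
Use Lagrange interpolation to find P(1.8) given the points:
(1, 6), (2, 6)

Lagrange interpolation formula:
P(x) = Σ yᵢ × Lᵢ(x)
where Lᵢ(x) = Π_{j≠i} (x - xⱼ)/(xᵢ - xⱼ)

L_0(1.8) = (1.8 - 2)/(1 - 2) = 0.200000
L_1(1.8) = (1.8 - 1)/(2 - 1) = 0.800000

P(1.8) = 6×L_0(1.8) + 6×L_1(1.8)
P(1.8) = 6.000000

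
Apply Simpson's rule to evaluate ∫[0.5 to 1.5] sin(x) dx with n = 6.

f(x) = sin(x)
a = 0.5, b = 1.5, n = 6
h = (b - a)/n = 0.166667

Simpson's rule: (h/3)[f(x₀) + 4f(x₁) + 2f(x₂) + ... + f(xₙ)]

x_0 = 0.5000, f(x_0) = 0.479426, coefficient = 1
x_1 = 0.6667, f(x_1) = 0.618370, coefficient = 4
x_2 = 0.8333, f(x_2) = 0.740177, coefficient = 2
x_3 = 1.0000, f(x_3) = 0.841471, coefficient = 4
x_4 = 1.1667, f(x_4) = 0.919445, coefficient = 2
x_5 = 1.3333, f(x_5) = 0.971938, coefficient = 4
x_6 = 1.5000, f(x_6) = 0.997495, coefficient = 1

I ≈ (0.166667/3) × 14.523279 = 0.806849
Exact value: 0.806845
Error: 0.000003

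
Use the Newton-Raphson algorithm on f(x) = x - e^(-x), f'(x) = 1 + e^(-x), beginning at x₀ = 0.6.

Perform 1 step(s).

f(x) = x - e^(-x)
f'(x) = 1 + e^(-x)
x₀ = 0.6

Newton-Raphson formula: x_{n+1} = x_n - f(x_n)/f'(x_n)

Iteration 1:
  f(0.600000) = 0.051188
  f'(0.600000) = 1.548812
  x_1 = 0.600000 - 0.051188/1.548812 = 0.566950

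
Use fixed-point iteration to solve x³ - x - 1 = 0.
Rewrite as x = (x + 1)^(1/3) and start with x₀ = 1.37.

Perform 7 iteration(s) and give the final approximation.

Equation: x³ - x - 1 = 0
Fixed-point form: x = (x + 1)^(1/3)
x₀ = 1.37

x_1 = g(1.370000) = 1.333264
x_2 = g(1.333264) = 1.326339
x_3 = g(1.326339) = 1.325026
x_4 = g(1.325026) = 1.324776
x_5 = g(1.324776) = 1.324729
x_6 = g(1.324729) = 1.324720
x_7 = g(1.324720) = 1.324718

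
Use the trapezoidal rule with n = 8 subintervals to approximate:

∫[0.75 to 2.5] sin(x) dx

f(x) = sin(x)
a = 0.75, b = 2.5, n = 8
h = (b - a)/n = 0.218750

Trapezoidal rule: (h/2)[f(x₀) + 2f(x₁) + 2f(x₂) + ... + f(xₙ)]

x_0 = 0.7500, f(x_0) = 0.681639, coefficient = 1
x_1 = 0.9688, f(x_1) = 0.824178, coefficient = 2
x_2 = 1.1875, f(x_2) = 0.927437, coefficient = 2
x_3 = 1.4062, f(x_3) = 0.986493, coefficient = 2
x_4 = 1.6250, f(x_4) = 0.998531, coefficient = 2
x_5 = 1.8438, f(x_5) = 0.962979, coefficient = 2
x_6 = 2.0625, f(x_6) = 0.881530, coefficient = 2
x_7 = 2.2812, f(x_7) = 0.758066, coefficient = 2
x_8 = 2.5000, f(x_8) = 0.598472, coefficient = 1

I ≈ (0.218750/2) × 13.958539 = 1.526715
Exact value: 1.532832
Error: 0.006117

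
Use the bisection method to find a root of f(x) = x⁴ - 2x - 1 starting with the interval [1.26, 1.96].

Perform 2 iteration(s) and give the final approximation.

f(x) = x⁴ - 2x - 1
Initial interval: [1.26, 1.96]

Iteration 1:
  c_1 = (1.260000 + 1.960000)/2 = 1.610000
  f(c_1) = f(1.610000) = 2.498982
  f(a) × f(c) < 0, new interval: [1.260000, 1.610000]
Iteration 2:
  c_2 = (1.260000 + 1.610000)/2 = 1.435000
  f(c_2) = f(1.435000) = 0.370408
  f(a) × f(c) < 0, new interval: [1.260000, 1.435000]

After 2 iteration(s), the approximation is c_2 = 1.435000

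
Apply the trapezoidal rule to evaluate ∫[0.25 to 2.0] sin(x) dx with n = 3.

f(x) = sin(x)
a = 0.25, b = 2.0, n = 3
h = (b - a)/n = 0.583333

Trapezoidal rule: (h/2)[f(x₀) + 2f(x₁) + 2f(x₂) + ... + f(xₙ)]

x_0 = 0.2500, f(x_0) = 0.247404, coefficient = 1
x_1 = 0.8333, f(x_1) = 0.740177, coefficient = 2
x_2 = 1.4167, f(x_2) = 0.988146, coefficient = 2
x_3 = 2.0000, f(x_3) = 0.909297, coefficient = 1

I ≈ (0.583333/2) × 4.613346 = 1.345559
Exact value: 1.385059
Error: 0.039500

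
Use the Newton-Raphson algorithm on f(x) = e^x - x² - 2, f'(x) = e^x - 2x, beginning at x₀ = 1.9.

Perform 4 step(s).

f(x) = e^x - x² - 2
f'(x) = e^x - 2x
x₀ = 1.9

Newton-Raphson formula: x_{n+1} = x_n - f(x_n)/f'(x_n)

Iteration 1:
  f(1.900000) = 1.075894
  f'(1.900000) = 2.885894
  x_1 = 1.900000 - 1.075894/2.885894 = 1.527189
Iteration 2:
  f(1.527189) = 0.272906
  f'(1.527189) = 1.550834
  x_2 = 1.527189 - 0.272906/1.550834 = 1.351215
Iteration 3:
  f(1.351215) = 0.036333
  f'(1.351215) = 1.159684
  x_3 = 1.351215 - 0.036333/1.159684 = 1.319885
Iteration 4:
  f(1.319885) = 0.000894
  f'(1.319885) = 1.103221
  x_4 = 1.319885 - 0.000894/1.103221 = 1.319074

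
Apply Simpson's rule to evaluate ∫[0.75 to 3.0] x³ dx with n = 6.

f(x) = x³
a = 0.75, b = 3.0, n = 6
h = (b - a)/n = 0.375000

Simpson's rule: (h/3)[f(x₀) + 4f(x₁) + 2f(x₂) + ... + f(xₙ)]

x_0 = 0.7500, f(x_0) = 0.421875, coefficient = 1
x_1 = 1.1250, f(x_1) = 1.423828, coefficient = 4
x_2 = 1.5000, f(x_2) = 3.375000, coefficient = 2
x_3 = 1.8750, f(x_3) = 6.591797, coefficient = 4
x_4 = 2.2500, f(x_4) = 11.390625, coefficient = 2
x_5 = 2.6250, f(x_5) = 18.087891, coefficient = 4
x_6 = 3.0000, f(x_6) = 27.000000, coefficient = 1

I ≈ (0.375000/3) × 161.367188 = 20.170898
Exact value: 20.170898
Error: 0.000000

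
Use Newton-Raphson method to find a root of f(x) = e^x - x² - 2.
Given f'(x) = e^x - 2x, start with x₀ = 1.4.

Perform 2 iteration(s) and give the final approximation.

f(x) = e^x - x² - 2
f'(x) = e^x - 2x
x₀ = 1.4

Newton-Raphson formula: x_{n+1} = x_n - f(x_n)/f'(x_n)

Iteration 1:
  f(1.400000) = 0.095200
  f'(1.400000) = 1.255200
  x_1 = 1.400000 - 0.095200/1.255200 = 1.324156
Iteration 2:
  f(1.324156) = 0.005622
  f'(1.324156) = 1.110699
  x_2 = 1.324156 - 0.005622/1.110699 = 1.319094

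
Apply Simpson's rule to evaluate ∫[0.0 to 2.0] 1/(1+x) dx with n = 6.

f(x) = 1/(1+x)
a = 0.0, b = 2.0, n = 6
h = (b - a)/n = 0.333333

Simpson's rule: (h/3)[f(x₀) + 4f(x₁) + 2f(x₂) + ... + f(xₙ)]

x_0 = 0.0000, f(x_0) = 1.000000, coefficient = 1
x_1 = 0.3333, f(x_1) = 0.750000, coefficient = 4
x_2 = 0.6667, f(x_2) = 0.600000, coefficient = 2
x_3 = 1.0000, f(x_3) = 0.500000, coefficient = 4
x_4 = 1.3333, f(x_4) = 0.428571, coefficient = 2
x_5 = 1.6667, f(x_5) = 0.375000, coefficient = 4
x_6 = 2.0000, f(x_6) = 0.333333, coefficient = 1

I ≈ (0.333333/3) × 9.890476 = 1.098942
Exact value: 1.098612
Error: 0.000330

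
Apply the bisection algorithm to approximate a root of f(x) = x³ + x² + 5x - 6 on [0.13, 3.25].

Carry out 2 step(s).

f(x) = x³ + x² + 5x - 6
Initial interval: [0.13, 3.25]

Iteration 1:
  c_1 = (0.130000 + 3.250000)/2 = 1.690000
  f(c_1) = f(1.690000) = 10.132909
  f(a) × f(c) < 0, new interval: [0.130000, 1.690000]
Iteration 2:
  c_2 = (0.130000 + 1.690000)/2 = 0.910000
  f(c_2) = f(0.910000) = 0.131671
  f(a) × f(c) < 0, new interval: [0.130000, 0.910000]

After 2 iteration(s), the approximation is c_2 = 0.910000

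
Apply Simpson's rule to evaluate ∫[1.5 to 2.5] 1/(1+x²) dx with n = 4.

f(x) = 1/(1+x²)
a = 1.5, b = 2.5, n = 4
h = (b - a)/n = 0.250000

Simpson's rule: (h/3)[f(x₀) + 4f(x₁) + 2f(x₂) + ... + f(xₙ)]

x_0 = 1.5000, f(x_0) = 0.307692, coefficient = 1
x_1 = 1.7500, f(x_1) = 0.246154, coefficient = 4
x_2 = 2.0000, f(x_2) = 0.200000, coefficient = 2
x_3 = 2.2500, f(x_3) = 0.164948, coefficient = 4
x_4 = 2.5000, f(x_4) = 0.137931, coefficient = 1

I ≈ (0.250000/3) × 2.490033 = 0.207503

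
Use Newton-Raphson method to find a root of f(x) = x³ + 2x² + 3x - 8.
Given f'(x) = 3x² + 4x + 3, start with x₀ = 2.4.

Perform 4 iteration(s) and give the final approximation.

f(x) = x³ + 2x² + 3x - 8
f'(x) = 3x² + 4x + 3
x₀ = 2.4

Newton-Raphson formula: x_{n+1} = x_n - f(x_n)/f'(x_n)

Iteration 1:
  f(2.400000) = 24.544000
  f'(2.400000) = 29.880000
  x_1 = 2.400000 - 24.544000/29.880000 = 1.578581
Iteration 2:
  f(1.578581) = 5.653273
  f'(1.578581) = 16.790078
  x_2 = 1.578581 - 5.653273/16.790078 = 1.241878
Iteration 3:
  f(1.241878) = 0.725453
  f'(1.241878) = 12.594292
  x_3 = 1.241878 - 0.725453/12.594292 = 1.184276
Iteration 4:
  f(1.184276) = 0.018806
  f'(1.184276) = 11.944633
  x_4 = 1.184276 - 0.018806/11.944633 = 1.182702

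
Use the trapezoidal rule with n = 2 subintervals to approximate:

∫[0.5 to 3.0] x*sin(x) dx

f(x) = x*sin(x)
a = 0.5, b = 3.0, n = 2
h = (b - a)/n = 1.250000

Trapezoidal rule: (h/2)[f(x₀) + 2f(x₁) + 2f(x₂) + ... + f(xₙ)]

x_0 = 0.5000, f(x_0) = 0.239713, coefficient = 1
x_1 = 1.7500, f(x_1) = 1.721975, coefficient = 2
x_2 = 3.0000, f(x_2) = 0.423360, coefficient = 1

I ≈ (1.250000/2) × 4.107024 = 2.566890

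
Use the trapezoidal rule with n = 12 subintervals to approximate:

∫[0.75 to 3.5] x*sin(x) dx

f(x) = x*sin(x)
a = 0.75, b = 3.5, n = 12
h = (b - a)/n = 0.229167

Trapezoidal rule: (h/2)[f(x₀) + 2f(x₁) + 2f(x₂) + ... + f(xₙ)]

x_0 = 0.7500, f(x_0) = 0.511229, coefficient = 1
x_1 = 0.9792, f(x_1) = 0.812741, coefficient = 2
x_2 = 1.2083, f(x_2) = 1.129823, coefficient = 2
x_3 = 1.4375, f(x_3) = 1.424748, coefficient = 2
x_4 = 1.6667, f(x_4) = 1.659013, coefficient = 2
x_5 = 1.8958, f(x_5) = 1.796565, coefficient = 2
x_6 = 2.1250, f(x_6) = 1.806930, coefficient = 2
x_7 = 2.3542, f(x_7) = 1.668019, coefficient = 2
x_8 = 2.5833, f(x_8) = 1.368419, coefficient = 2
x_9 = 2.8125, f(x_9) = 0.908956, coefficient = 2
x_10 = 3.0417, f(x_10) = 0.303436, coefficient = 2
x_11 = 3.2708, f(x_11) = -0.421549, coefficient = 2
x_12 = 3.5000, f(x_12) = -1.227741, coefficient = 1

I ≈ (0.229167/2) × 24.197693 = 2.772652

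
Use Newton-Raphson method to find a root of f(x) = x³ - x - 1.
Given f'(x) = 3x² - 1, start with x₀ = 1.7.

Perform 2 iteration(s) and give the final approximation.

f(x) = x³ - x - 1
f'(x) = 3x² - 1
x₀ = 1.7

Newton-Raphson formula: x_{n+1} = x_n - f(x_n)/f'(x_n)

Iteration 1:
  f(1.700000) = 2.213000
  f'(1.700000) = 7.670000
  x_1 = 1.700000 - 2.213000/7.670000 = 1.411473
Iteration 2:
  f(1.411473) = 0.400544
  f'(1.411473) = 4.976770
  x_2 = 1.411473 - 0.400544/4.976770 = 1.330991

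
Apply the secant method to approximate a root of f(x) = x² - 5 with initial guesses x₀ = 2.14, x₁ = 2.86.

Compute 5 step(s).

f(x) = x² - 5
x₀ = 2.14, x₁ = 2.86

Secant formula: x_{n+1} = x_n - f(x_n)(x_n - x_{n-1})/(f(x_n) - f(x_{n-1}))

Iteration 1:
  f(2.140000) = -0.420400
  f(2.860000) = 3.179600
  x_2 = 2.860000 - 3.179600×(2.860000 - 2.140000)/(3.179600 - (-0.420400))
       = 2.224080
Iteration 2:
  f(2.860000) = 3.179600
  f(2.224080) = -0.053468
  x_3 = 2.224080 - (-0.053468)×(2.224080 - 2.860000)/(-0.053468 - 3.179600)
       = 2.234597
Iteration 3:
  f(2.224080) = -0.053468
  f(2.234597) = -0.006577
  x_4 = 2.234597 - (-0.006577)×(2.234597 - 2.224080)/(-0.006577 - (-0.053468))
       = 2.236072
Iteration 4:
  f(2.234597) = -0.006577
  f(2.236072) = 0.000018
  x_5 = 2.236072 - 0.000018×(2.236072 - 2.234597)/(0.000018 - (-0.006577))
       = 2.236068
Iteration 5:
  f(2.236072) = 0.000018
  f(2.236068) = 0.000000
  x_6 = 2.236068 - 0.000000×(2.236068 - 2.236072)/(0.000000 - 0.000018)
       = 2.236068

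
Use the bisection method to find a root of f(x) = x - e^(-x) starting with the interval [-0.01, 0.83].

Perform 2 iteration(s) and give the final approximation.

f(x) = x - e^(-x)
Initial interval: [-0.01, 0.83]

Iteration 1:
  c_1 = (-0.010000 + 0.830000)/2 = 0.410000
  f(c_1) = f(0.410000) = -0.253650
  f(a) × f(c) ≥ 0, new interval: [0.410000, 0.830000]
Iteration 2:
  c_2 = (0.410000 + 0.830000)/2 = 0.620000
  f(c_2) = f(0.620000) = 0.082056
  f(a) × f(c) < 0, new interval: [0.410000, 0.620000]

After 2 iteration(s), the approximation is c_2 = 0.620000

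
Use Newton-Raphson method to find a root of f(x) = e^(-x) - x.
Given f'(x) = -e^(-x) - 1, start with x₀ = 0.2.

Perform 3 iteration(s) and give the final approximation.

f(x) = e^(-x) - x
f'(x) = -e^(-x) - 1
x₀ = 0.2

Newton-Raphson formula: x_{n+1} = x_n - f(x_n)/f'(x_n)

Iteration 1:
  f(0.200000) = 0.618731
  f'(0.200000) = -1.818731
  x_1 = 0.200000 - 0.618731/(-1.818731) = 0.540199
Iteration 2:
  f(0.540199) = 0.042433
  f'(0.540199) = -1.582632
  x_2 = 0.540199 - 0.042433/(-1.582632) = 0.567011
Iteration 3:
  f(0.567011) = 0.000208
  f'(0.567011) = -1.567218
  x_3 = 0.567011 - 0.000208/(-1.567218) = 0.567143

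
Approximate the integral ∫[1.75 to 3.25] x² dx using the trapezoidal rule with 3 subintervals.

f(x) = x²
a = 1.75, b = 3.25, n = 3
h = (b - a)/n = 0.500000

Trapezoidal rule: (h/2)[f(x₀) + 2f(x₁) + 2f(x₂) + ... + f(xₙ)]

x_0 = 1.7500, f(x_0) = 3.062500, coefficient = 1
x_1 = 2.2500, f(x_1) = 5.062500, coefficient = 2
x_2 = 2.7500, f(x_2) = 7.562500, coefficient = 2
x_3 = 3.2500, f(x_3) = 10.562500, coefficient = 1

I ≈ (0.500000/2) × 38.875000 = 9.718750
Exact value: 9.656250
Error: 0.062500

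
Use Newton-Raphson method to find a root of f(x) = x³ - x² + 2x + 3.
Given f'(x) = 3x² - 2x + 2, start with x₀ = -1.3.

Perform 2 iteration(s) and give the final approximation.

f(x) = x³ - x² + 2x + 3
f'(x) = 3x² - 2x + 2
x₀ = -1.3

Newton-Raphson formula: x_{n+1} = x_n - f(x_n)/f'(x_n)

Iteration 1:
  f(-1.300000) = -3.487000
  f'(-1.300000) = 9.670000
  x_1 = -1.300000 - (-3.487000)/9.670000 = -0.939400
Iteration 2:
  f(-0.939400) = -0.590268
  f'(-0.939400) = 6.526219
  x_2 = -0.939400 - (-0.590268)/6.526219 = -0.848955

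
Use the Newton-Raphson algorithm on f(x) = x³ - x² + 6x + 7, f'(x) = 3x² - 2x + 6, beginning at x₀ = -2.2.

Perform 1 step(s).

f(x) = x³ - x² + 6x + 7
f'(x) = 3x² - 2x + 6
x₀ = -2.2

Newton-Raphson formula: x_{n+1} = x_n - f(x_n)/f'(x_n)

Iteration 1:
  f(-2.200000) = -21.688000
  f'(-2.200000) = 24.920000
  x_1 = -2.200000 - (-21.688000)/24.920000 = -1.329695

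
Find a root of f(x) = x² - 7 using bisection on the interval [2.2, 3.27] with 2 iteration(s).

f(x) = x² - 7
Initial interval: [2.2, 3.27]

Iteration 1:
  c_1 = (2.200000 + 3.270000)/2 = 2.735000
  f(c_1) = f(2.735000) = 0.480225
  f(a) × f(c) < 0, new interval: [2.200000, 2.735000]
Iteration 2:
  c_2 = (2.200000 + 2.735000)/2 = 2.467500
  f(c_2) = f(2.467500) = -0.911444
  f(a) × f(c) ≥ 0, new interval: [2.467500, 2.735000]

After 2 iteration(s), the approximation is c_2 = 2.467500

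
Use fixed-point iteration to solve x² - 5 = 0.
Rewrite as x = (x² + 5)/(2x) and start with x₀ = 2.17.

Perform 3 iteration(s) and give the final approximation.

Equation: x² - 5 = 0
Fixed-point form: x = (x² + 5)/(2x)
x₀ = 2.17

x_1 = g(2.170000) = 2.237074
x_2 = g(2.237074) = 2.236068
x_3 = g(2.236068) = 2.236068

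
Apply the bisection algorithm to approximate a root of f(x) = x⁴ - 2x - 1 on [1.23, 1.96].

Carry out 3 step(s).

f(x) = x⁴ - 2x - 1
Initial interval: [1.23, 1.96]

Iteration 1:
  c_1 = (1.230000 + 1.960000)/2 = 1.595000
  f(c_1) = f(1.595000) = 2.282063
  f(a) × f(c) < 0, new interval: [1.230000, 1.595000]
Iteration 2:
  c_2 = (1.230000 + 1.595000)/2 = 1.412500
  f(c_2) = f(1.412500) = 0.155648
  f(a) × f(c) < 0, new interval: [1.230000, 1.412500]
Iteration 3:
  c_3 = (1.230000 + 1.412500)/2 = 1.321250
  f(c_3) = f(1.321250) = -0.595026
  f(a) × f(c) ≥ 0, new interval: [1.321250, 1.412500]

After 3 iteration(s), the approximation is c_3 = 1.321250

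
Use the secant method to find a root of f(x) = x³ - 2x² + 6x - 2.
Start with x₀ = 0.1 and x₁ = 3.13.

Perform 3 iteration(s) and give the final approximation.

f(x) = x³ - 2x² + 6x - 2
x₀ = 0.1, x₁ = 3.13

Secant formula: x_{n+1} = x_n - f(x_n)(x_n - x_{n-1})/(f(x_n) - f(x_{n-1}))

Iteration 1:
  f(0.100000) = -1.419000
  f(3.130000) = 27.850497
  x_2 = 3.130000 - 27.850497×(3.130000 - 0.100000)/(27.850497 - (-1.419000))
       = 0.246896
Iteration 2:
  f(3.130000) = 27.850497
  f(0.246896) = -0.625489
  x_3 = 0.246896 - (-0.625489)×(0.246896 - 3.130000)/(-0.625489 - 27.850497)
       = 0.310225
Iteration 3:
  f(0.246896) = -0.625489
  f(0.310225) = -0.301274
  x_4 = 0.310225 - (-0.301274)×(0.310225 - 0.246896)/(-0.301274 - (-0.625489))
       = 0.369073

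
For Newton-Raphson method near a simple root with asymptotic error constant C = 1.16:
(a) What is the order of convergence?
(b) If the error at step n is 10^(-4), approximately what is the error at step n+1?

(a) Newton-Raphson has quadratic (order 2) convergence near simple roots.
    This means |e_{n+1}| ≈ C|e_n|².

(b) With |e_n| = 10^(-4) and C = 1.16:
    |e_{n+1}| ≈ 1.16 × (10^(-4))² = 1.16 × 10^(-8)

(a) 2 (quadratic); (b) |e_{n+1}| ≈ 1.160e-08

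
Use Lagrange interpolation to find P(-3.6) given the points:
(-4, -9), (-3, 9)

Lagrange interpolation formula:
P(x) = Σ yᵢ × Lᵢ(x)
where Lᵢ(x) = Π_{j≠i} (x - xⱼ)/(xᵢ - xⱼ)

L_0(-3.6) = (-3.6 - (-3))/(-4 - (-3)) = 0.600000
L_1(-3.6) = (-3.6 - (-4))/(-3 - (-4)) = 0.400000

P(-3.6) = (-9)×L_0(-3.6) + 9×L_1(-3.6)
P(-3.6) = -1.800000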